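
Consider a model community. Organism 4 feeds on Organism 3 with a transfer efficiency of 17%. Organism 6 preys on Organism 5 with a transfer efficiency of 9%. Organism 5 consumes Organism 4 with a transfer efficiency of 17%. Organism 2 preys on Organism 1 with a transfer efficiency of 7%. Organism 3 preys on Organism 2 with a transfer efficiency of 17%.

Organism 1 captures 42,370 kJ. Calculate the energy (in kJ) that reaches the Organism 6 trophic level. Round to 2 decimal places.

Organism 2: 42370 × 0.07 = 2965.9 kJ
Organism 3: 2965.9 × 0.17 = 504.203 kJ
Organism 4: 504.203 × 0.17 = 85.71451 kJ
Organism 5: 85.71451 × 0.17 = 14.5714667 kJ
Organism 6: 14.5714667 × 0.09 = 1.311432003 kJ

1.31 kJ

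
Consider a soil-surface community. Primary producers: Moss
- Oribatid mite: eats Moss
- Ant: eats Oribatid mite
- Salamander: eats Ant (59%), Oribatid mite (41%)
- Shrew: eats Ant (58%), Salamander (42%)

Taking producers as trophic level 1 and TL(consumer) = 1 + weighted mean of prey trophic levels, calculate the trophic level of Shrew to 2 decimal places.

Oribatid mite: 1 + 1 = 2
Ant: 1 + 2 = 3
Salamander: 1 + (0.59×3 + 0.41×2) = 3.59
Shrew: 1 + (0.58×3 + 0.42×3.59) = 4.2478

4.25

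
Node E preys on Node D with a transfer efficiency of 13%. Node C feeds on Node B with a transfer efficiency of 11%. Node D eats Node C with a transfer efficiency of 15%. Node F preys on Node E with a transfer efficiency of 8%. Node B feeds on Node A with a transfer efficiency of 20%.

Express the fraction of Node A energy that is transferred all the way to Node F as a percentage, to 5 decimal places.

Product of link efficiencies: 0.2 × 0.11 × 0.15 × 0.13 × 0.08 = 0.00003432
As a percentage: 0.00003432 × 100 = 0.00343%

0.00343%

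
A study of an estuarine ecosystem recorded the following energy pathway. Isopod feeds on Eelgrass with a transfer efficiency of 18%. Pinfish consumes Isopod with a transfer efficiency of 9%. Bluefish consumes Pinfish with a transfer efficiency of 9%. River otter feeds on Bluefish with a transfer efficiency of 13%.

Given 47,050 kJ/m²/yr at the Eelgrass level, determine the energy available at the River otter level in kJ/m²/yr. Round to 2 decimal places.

8.92 kJ/m²/yr

Isopod: 47050 × 0.18 = 8469 kJ/m²/yr
Pinfish: 8469 × 0.09 = 762.21 kJ/m²/yr
Bluefish: 762.21 × 0.09 = 68.5989 kJ/m²/yr
River otter: 68.5989 × 0.13 = 8.917857 kJ/m²/yr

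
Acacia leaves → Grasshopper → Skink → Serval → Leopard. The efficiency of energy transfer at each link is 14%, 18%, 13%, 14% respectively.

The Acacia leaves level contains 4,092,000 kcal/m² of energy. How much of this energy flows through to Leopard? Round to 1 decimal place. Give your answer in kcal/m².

1876.8 kcal/m²

Grasshopper: 4092000 × 0.14 = 572880 kcal/m²
Skink: 572880 × 0.18 = 103118.4 kcal/m²
Serval: 103118.4 × 0.13 = 13405.392 kcal/m²
Leopard: 13405.392 × 0.14 = 1876.75488 kcal/m²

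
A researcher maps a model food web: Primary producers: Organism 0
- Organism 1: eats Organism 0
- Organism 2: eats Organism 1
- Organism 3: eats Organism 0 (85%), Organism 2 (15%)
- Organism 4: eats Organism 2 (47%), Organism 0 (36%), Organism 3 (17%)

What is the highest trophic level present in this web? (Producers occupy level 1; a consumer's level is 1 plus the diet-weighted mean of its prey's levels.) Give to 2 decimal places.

Organism 1: 1 + 1 = 2
Organism 2: 1 + 2 = 3
Organism 3: 1 + (0.85×1 + 0.15×3) = 2.3
Organism 4: 1 + (0.47×3 + 0.36×1 + 0.17×2.3) = 3.161

3.16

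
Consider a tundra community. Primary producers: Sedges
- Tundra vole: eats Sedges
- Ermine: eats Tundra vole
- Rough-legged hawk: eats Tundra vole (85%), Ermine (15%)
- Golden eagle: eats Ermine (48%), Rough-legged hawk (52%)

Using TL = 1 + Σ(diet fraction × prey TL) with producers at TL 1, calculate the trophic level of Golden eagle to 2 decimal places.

Tundra vole: 1 + 1 = 2
Ermine: 1 + 2 = 3
Rough-legged hawk: 1 + (0.85×2 + 0.15×3) = 3.15
Golden eagle: 1 + (0.48×3 + 0.52×3.15) = 4.078

4.08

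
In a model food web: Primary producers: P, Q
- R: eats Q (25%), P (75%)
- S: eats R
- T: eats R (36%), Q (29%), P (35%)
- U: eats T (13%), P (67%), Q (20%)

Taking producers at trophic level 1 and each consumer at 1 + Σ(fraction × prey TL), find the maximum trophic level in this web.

R: 1 + (0.25×1 + 0.75×1) = 2
S: 1 + 2 = 3
T: 1 + (0.36×2 + 0.29×1 + 0.35×1) = 2.36
U: 1 + (0.13×2.36 + 0.67×1 + 0.2×1) = 2.1768

3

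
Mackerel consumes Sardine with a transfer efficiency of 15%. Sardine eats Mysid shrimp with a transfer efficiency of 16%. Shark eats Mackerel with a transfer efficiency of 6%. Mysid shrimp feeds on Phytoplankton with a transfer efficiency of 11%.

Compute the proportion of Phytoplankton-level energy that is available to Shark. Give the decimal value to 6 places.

Product of link efficiencies: 0.11 × 0.16 × 0.15 × 0.06 = 0.0001584

0.000158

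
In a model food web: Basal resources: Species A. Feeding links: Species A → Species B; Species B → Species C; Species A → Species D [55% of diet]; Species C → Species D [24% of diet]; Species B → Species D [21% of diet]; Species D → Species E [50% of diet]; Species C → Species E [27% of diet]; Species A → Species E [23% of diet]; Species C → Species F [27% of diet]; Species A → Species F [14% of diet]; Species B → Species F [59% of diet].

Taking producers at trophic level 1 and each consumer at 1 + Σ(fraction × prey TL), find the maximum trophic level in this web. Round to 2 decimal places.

Species B: 1 + 1 = 2
Species C: 1 + 2 = 3
Species D: 1 + (0.55×1 + 0.24×3 + 0.21×2) = 2.69
Species E: 1 + (0.5×2.69 + 0.27×3 + 0.23×1) = 3.385
Species F: 1 + (0.27×3 + 0.14×1 + 0.59×2) = 3.13

3.39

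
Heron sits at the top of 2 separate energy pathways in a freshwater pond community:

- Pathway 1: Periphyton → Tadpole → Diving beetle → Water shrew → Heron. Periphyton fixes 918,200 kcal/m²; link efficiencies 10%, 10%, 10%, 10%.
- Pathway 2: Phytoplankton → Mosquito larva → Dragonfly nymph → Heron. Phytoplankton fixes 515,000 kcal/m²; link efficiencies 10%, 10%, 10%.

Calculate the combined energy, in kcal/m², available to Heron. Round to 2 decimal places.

Pathway 1: 918200 × 0.1 × 0.1 × 0.1 × 0.1 = 91.82 kcal/m²
Pathway 2: 515000 × 0.1 × 0.1 × 0.1 = 515 kcal/m²
Total at Heron: 91.82 + 515 = 606.82 kcal/m²

606.82 kcal/m²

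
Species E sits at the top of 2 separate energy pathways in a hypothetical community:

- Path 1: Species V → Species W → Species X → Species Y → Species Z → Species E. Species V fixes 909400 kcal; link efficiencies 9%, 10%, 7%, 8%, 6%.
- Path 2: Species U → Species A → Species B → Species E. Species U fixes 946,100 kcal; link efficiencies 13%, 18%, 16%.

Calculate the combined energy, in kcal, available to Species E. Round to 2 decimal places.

3544.95 kcal

Path 1: 909400 × 0.09 × 0.1 × 0.07 × 0.08 × 0.06 = 2.7500256 kcal
Path 2: 946100 × 0.13 × 0.18 × 0.16 = 3542.1984 kcal
Total at Species E: 2.7500256 + 3542.1984 = 3544.9484256 kcal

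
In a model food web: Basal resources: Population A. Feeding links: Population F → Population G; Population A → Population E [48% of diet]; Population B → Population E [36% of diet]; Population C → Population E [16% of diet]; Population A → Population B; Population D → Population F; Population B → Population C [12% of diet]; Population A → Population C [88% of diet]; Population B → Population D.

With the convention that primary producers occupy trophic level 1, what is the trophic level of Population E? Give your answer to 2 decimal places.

2.54

Population B: 1 + 1 = 2
Population C: 1 + (0.12×2 + 0.88×1) = 2.12
Population D: 1 + 2 = 3
Population E: 1 + (0.16×2.12 + 0.36×2 + 0.48×1) = 2.5392
Population F: 1 + 3 = 4
Population G: 1 + 4 = 5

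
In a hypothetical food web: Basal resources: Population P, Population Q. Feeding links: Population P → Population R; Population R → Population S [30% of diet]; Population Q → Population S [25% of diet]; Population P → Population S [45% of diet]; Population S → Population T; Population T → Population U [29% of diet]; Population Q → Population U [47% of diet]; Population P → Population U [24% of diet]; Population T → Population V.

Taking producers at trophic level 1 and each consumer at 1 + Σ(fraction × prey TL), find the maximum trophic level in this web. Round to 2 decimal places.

4.30

Population R: 1 + 1 = 2
Population S: 1 + (0.3×2 + 0.25×1 + 0.45×1) = 2.3
Population T: 1 + 2.3 = 3.3
Population U: 1 + (0.29×3.3 + 0.47×1 + 0.24×1) = 2.667
Population V: 1 + 3.3 = 4.3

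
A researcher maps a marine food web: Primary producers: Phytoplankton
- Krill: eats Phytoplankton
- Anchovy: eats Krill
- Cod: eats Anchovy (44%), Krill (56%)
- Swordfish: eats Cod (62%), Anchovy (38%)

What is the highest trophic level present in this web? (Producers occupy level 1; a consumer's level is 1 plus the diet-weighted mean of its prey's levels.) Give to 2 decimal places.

Krill: 1 + 1 = 2
Anchovy: 1 + 2 = 3
Cod: 1 + (0.44×3 + 0.56×2) = 3.44
Swordfish: 1 + (0.62×3.44 + 0.38×3) = 4.2728

4.27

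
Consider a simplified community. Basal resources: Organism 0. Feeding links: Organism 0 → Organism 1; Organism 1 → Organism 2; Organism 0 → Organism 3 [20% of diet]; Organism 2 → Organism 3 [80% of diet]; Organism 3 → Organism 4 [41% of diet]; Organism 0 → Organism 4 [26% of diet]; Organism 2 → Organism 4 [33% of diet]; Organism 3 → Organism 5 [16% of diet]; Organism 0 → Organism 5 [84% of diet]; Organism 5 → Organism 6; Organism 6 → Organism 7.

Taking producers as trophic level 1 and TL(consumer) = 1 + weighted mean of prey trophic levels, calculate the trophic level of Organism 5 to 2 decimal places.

2.42

Organism 1: 1 + 1 = 2
Organism 2: 1 + 2 = 3
Organism 3: 1 + (0.2×1 + 0.8×3) = 3.6
Organism 4: 1 + (0.41×3.6 + 0.26×1 + 0.33×3) = 3.726
Organism 5: 1 + (0.16×3.6 + 0.84×1) = 2.416
Organism 6: 1 + 2.416 = 3.416
Organism 7: 1 + 3.416 = 4.416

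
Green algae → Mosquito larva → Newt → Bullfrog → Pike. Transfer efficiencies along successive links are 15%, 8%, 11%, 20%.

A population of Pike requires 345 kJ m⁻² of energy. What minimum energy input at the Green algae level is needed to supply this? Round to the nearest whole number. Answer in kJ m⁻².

1306818 kJ m⁻²

Cumulative transfer efficiency: 0.15 × 0.08 × 0.11 × 0.2 = 0.000264
Green algae energy = 345 / 0.000264 = 1306818 kJ m⁻²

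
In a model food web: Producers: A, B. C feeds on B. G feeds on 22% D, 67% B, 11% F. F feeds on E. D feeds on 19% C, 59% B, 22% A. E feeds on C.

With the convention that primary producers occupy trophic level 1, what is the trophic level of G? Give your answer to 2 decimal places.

C: 1 + 1 = 2
D: 1 + (0.19×2 + 0.59×1 + 0.22×1) = 2.19
E: 1 + 2 = 3
F: 1 + 3 = 4
G: 1 + (0.22×2.19 + 0.67×1 + 0.11×4) = 2.5918

2.59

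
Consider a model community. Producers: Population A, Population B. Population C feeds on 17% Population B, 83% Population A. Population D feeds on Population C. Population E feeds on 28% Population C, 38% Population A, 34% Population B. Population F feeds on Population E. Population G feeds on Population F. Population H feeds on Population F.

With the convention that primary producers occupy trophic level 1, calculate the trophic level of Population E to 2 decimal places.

2.28

Population C: 1 + (0.17×1 + 0.83×1) = 2
Population D: 1 + 2 = 3
Population E: 1 + (0.28×2 + 0.38×1 + 0.34×1) = 2.28
Population F: 1 + 2.28 = 3.28
Population G: 1 + 3.28 = 4.28
Population H: 1 + 3.28 = 4.28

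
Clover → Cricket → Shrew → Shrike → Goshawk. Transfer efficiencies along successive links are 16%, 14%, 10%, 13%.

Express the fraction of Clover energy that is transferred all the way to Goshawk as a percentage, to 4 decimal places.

0.0291%

Product of link efficiencies: 0.16 × 0.14 × 0.1 × 0.13 = 0.0002912
As a percentage: 0.0002912 × 100 = 0.0291%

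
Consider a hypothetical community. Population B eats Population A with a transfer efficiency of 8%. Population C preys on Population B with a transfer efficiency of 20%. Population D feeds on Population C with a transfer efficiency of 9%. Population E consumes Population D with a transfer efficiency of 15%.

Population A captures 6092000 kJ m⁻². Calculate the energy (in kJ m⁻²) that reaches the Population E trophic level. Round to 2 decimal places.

1315.87 kJ m⁻²

Population B: 6092000 × 0.08 = 487360 kJ m⁻²
Population C: 487360 × 0.2 = 97472 kJ m⁻²
Population D: 97472 × 0.09 = 8772.48 kJ m⁻²
Population E: 8772.48 × 0.15 = 1315.872 kJ m⁻²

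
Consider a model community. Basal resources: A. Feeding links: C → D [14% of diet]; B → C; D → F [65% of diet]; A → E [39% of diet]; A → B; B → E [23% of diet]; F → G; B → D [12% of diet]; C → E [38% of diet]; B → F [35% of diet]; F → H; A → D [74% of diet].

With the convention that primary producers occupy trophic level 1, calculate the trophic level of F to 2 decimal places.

3.26

B: 1 + 1 = 2
C: 1 + 2 = 3
D: 1 + (0.12×2 + 0.14×3 + 0.74×1) = 2.4
E: 1 + (0.39×1 + 0.38×3 + 0.23×2) = 2.99
F: 1 + (0.35×2 + 0.65×2.4) = 3.26
G: 1 + 3.26 = 4.26
H: 1 + 3.26 = 4.26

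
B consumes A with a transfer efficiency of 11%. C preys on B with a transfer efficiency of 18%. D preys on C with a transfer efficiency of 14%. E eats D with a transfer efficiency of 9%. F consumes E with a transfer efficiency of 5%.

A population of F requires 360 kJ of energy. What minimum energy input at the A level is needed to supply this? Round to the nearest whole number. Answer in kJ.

Cumulative transfer efficiency: 0.11 × 0.18 × 0.14 × 0.09 × 0.05 = 0.000012474
A energy = 360 / 0.000012474 = 28860029 kJ

28860029 kJ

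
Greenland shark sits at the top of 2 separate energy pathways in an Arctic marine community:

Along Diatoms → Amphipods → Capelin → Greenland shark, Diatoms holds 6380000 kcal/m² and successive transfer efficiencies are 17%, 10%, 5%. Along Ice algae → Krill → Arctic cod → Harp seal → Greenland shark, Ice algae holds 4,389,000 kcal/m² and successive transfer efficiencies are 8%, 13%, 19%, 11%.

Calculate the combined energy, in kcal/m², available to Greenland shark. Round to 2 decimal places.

6376.99 kcal/m²

Via Diatoms: 6380000 × 0.17 × 0.1 × 0.05 = 5423 kcal/m²
Via Ice algae: 4389000 × 0.08 × 0.13 × 0.19 × 0.11 = 953.99304 kcal/m²
Total at Greenland shark: 5423 + 953.99304 = 6376.99304 kcal/m²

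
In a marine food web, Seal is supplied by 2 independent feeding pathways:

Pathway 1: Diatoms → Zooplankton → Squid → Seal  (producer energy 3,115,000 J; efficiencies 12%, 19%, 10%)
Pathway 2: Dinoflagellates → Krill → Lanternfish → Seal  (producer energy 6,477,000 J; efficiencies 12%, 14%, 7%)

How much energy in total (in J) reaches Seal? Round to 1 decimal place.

14719.2 J

Pathway 1: 3115000 × 0.12 × 0.19 × 0.1 = 7102.2 J
Pathway 2: 6477000 × 0.12 × 0.14 × 0.07 = 7616.952 J
Total at Seal: 7102.2 + 7616.952 = 14719.152 J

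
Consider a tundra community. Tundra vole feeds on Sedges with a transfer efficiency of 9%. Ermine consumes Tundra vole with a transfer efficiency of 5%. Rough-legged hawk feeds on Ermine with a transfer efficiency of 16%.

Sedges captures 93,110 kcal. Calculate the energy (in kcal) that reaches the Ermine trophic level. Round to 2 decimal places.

419.00 kcal

Tundra vole: 93110 × 0.09 = 8379.9 kcal
Ermine: 8379.9 × 0.05 = 418.995 kcal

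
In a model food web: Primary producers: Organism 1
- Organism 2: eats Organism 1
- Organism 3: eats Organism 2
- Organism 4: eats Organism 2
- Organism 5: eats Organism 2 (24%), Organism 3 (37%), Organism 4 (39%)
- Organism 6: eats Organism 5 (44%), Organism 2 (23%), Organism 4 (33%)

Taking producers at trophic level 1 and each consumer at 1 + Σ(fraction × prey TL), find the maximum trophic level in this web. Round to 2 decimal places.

4.10

Organism 2: 1 + 1 = 2
Organism 3: 1 + 2 = 3
Organism 4: 1 + 2 = 3
Organism 5: 1 + (0.24×2 + 0.37×3 + 0.39×3) = 3.76
Organism 6: 1 + (0.44×3.76 + 0.23×2 + 0.33×3) = 4.1044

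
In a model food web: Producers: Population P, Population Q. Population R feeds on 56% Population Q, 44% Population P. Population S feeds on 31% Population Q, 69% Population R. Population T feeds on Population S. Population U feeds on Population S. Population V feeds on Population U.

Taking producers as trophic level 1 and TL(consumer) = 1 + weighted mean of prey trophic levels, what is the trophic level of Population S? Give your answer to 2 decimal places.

Population R: 1 + (0.56×1 + 0.44×1) = 2
Population S: 1 + (0.31×1 + 0.69×2) = 2.69
Population T: 1 + 2.69 = 3.69
Population U: 1 + 2.69 = 3.69
Population V: 1 + 3.69 = 4.69

2.69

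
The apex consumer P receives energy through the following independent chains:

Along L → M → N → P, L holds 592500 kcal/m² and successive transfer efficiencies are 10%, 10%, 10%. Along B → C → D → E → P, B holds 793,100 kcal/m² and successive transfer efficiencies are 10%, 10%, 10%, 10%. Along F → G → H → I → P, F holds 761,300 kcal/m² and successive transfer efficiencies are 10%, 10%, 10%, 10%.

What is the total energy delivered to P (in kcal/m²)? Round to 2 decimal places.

747.94 kcal/m²

Via L: 592500 × 0.1 × 0.1 × 0.1 = 592.5 kcal/m²
Via B: 793100 × 0.1 × 0.1 × 0.1 × 0.1 = 79.31 kcal/m²
Via F: 761300 × 0.1 × 0.1 × 0.1 × 0.1 = 76.13 kcal/m²
Total at P: 592.5 + 79.31 + 76.13 = 747.94 kcal/m²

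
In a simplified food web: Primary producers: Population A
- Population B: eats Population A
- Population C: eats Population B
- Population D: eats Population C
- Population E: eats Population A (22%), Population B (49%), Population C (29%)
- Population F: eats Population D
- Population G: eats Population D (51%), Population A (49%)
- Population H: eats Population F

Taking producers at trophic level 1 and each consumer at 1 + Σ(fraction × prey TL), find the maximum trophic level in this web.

6

Population B: 1 + 1 = 2
Population C: 1 + 2 = 3
Population D: 1 + 3 = 4
Population E: 1 + (0.22×1 + 0.49×2 + 0.29×3) = 3.07
Population F: 1 + 4 = 5
Population G: 1 + (0.51×4 + 0.49×1) = 3.53
Population H: 1 + 5 = 6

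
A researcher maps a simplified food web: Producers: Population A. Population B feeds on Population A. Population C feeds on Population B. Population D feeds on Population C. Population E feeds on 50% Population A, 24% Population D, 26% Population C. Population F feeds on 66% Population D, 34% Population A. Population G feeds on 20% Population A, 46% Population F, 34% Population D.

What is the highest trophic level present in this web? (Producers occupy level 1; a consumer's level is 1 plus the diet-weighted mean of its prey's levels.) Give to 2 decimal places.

Population B: 1 + 1 = 2
Population C: 1 + 2 = 3
Population D: 1 + 3 = 4
Population E: 1 + (0.5×1 + 0.24×4 + 0.26×3) = 3.24
Population F: 1 + (0.66×4 + 0.34×1) = 3.98
Population G: 1 + (0.2×1 + 0.46×3.98 + 0.34×4) = 4.3908

4.39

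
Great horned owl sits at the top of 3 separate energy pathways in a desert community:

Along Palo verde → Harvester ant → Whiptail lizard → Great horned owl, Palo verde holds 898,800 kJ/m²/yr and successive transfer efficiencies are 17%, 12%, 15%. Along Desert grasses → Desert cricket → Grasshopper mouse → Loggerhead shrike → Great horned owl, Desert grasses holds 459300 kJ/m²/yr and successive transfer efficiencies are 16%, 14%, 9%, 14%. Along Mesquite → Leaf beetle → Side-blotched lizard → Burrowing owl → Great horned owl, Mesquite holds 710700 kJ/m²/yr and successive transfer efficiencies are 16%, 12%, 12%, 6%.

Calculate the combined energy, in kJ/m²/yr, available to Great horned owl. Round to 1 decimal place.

2978.2 kJ/m²/yr

Via Palo verde: 898800 × 0.17 × 0.12 × 0.15 = 2750.328 kJ/m²/yr
Via Desert grasses: 459300 × 0.16 × 0.14 × 0.09 × 0.14 = 129.632832 kJ/m²/yr
Via Mesquite: 710700 × 0.16 × 0.12 × 0.12 × 0.06 = 98.247168 kJ/m²/yr
Total at Great horned owl: 2750.328 + 129.632832 + 98.247168 = 2978.208 kJ/m²/yr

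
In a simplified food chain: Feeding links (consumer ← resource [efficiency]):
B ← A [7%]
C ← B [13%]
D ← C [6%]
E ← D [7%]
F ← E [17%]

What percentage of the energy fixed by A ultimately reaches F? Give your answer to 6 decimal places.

0.000650%

Product of link efficiencies: 0.07 × 0.13 × 0.06 × 0.07 × 0.17 = 0.0000064974
As a percentage: 0.0000064974 × 100 = 0.000650%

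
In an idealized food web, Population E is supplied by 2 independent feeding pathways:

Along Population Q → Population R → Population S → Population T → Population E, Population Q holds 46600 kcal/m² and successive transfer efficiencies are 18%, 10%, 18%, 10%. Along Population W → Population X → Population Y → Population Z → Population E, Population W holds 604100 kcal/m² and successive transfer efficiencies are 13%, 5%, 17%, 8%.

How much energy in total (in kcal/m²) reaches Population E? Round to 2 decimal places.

Via Population Q: 46600 × 0.18 × 0.1 × 0.18 × 0.1 = 15.0984 kcal/m²
Via Population W: 604100 × 0.13 × 0.05 × 0.17 × 0.08 = 53.40244 kcal/m²
Total at Population E: 15.0984 + 53.40244 = 68.50084 kcal/m²

68.50 kcal/m²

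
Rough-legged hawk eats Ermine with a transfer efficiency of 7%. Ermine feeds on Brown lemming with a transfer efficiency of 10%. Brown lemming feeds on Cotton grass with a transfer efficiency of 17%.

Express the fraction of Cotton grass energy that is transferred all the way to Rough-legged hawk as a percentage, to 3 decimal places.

0.119%

Product of link efficiencies: 0.17 × 0.1 × 0.07 = 0.00119
As a percentage: 0.00119 × 100 = 0.119%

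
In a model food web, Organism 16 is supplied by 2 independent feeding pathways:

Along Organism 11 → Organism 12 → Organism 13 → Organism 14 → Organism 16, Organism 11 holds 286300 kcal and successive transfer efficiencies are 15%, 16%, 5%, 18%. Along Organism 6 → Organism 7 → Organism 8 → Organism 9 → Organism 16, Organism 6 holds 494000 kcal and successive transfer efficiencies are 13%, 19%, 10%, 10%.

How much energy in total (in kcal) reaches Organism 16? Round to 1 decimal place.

183.9 kcal

Via Organism 11: 286300 × 0.15 × 0.16 × 0.05 × 0.18 = 61.8408 kcal
Via Organism 6: 494000 × 0.13 × 0.19 × 0.1 × 0.1 = 122.018 kcal
Total at Organism 16: 61.8408 + 122.018 = 183.8588 kcal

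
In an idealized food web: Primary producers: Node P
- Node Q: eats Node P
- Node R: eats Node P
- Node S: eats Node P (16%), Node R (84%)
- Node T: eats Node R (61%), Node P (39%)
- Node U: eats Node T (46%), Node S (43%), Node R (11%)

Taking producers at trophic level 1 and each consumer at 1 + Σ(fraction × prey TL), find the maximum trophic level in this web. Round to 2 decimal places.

3.64

Node Q: 1 + 1 = 2
Node R: 1 + 1 = 2
Node S: 1 + (0.16×1 + 0.84×2) = 2.84
Node T: 1 + (0.61×2 + 0.39×1) = 2.61
Node U: 1 + (0.46×2.61 + 0.43×2.84 + 0.11×2) = 3.6418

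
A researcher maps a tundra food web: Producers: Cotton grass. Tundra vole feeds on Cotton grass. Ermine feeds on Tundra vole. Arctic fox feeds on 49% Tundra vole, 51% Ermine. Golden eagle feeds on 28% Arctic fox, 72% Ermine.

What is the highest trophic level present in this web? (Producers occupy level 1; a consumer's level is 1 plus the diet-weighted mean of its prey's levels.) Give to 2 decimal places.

Tundra vole: 1 + 1 = 2
Ermine: 1 + 2 = 3
Arctic fox: 1 + (0.49×2 + 0.51×3) = 3.51
Golden eagle: 1 + (0.28×3.51 + 0.72×3) = 4.1428

4.14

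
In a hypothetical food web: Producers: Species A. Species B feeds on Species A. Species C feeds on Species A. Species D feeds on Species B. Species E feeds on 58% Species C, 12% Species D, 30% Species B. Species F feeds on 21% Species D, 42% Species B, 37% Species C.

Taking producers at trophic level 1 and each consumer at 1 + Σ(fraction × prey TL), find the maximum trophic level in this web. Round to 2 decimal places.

3.21

Species B: 1 + 1 = 2
Species C: 1 + 1 = 2
Species D: 1 + 2 = 3
Species E: 1 + (0.58×2 + 0.12×3 + 0.3×2) = 3.12
Species F: 1 + (0.21×3 + 0.42×2 + 0.37×2) = 3.21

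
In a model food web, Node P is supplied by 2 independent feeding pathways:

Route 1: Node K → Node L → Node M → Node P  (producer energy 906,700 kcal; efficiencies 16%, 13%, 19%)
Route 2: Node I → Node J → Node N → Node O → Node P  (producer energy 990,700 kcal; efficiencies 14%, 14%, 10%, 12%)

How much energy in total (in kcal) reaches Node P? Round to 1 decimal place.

3816.3 kcal

Route 1: 906700 × 0.16 × 0.13 × 0.19 = 3583.2784 kcal
Route 2: 990700 × 0.14 × 0.14 × 0.1 × 0.12 = 233.01264 kcal
Total at Node P: 3583.2784 + 233.01264 = 3816.29104 kcal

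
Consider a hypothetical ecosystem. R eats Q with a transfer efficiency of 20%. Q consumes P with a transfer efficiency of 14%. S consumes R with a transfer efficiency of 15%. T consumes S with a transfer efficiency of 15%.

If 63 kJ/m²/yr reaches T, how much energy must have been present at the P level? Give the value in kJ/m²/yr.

100000 kJ/m²/yr

Cumulative transfer efficiency: 0.14 × 0.2 × 0.15 × 0.15 = 0.00063
P energy = 63 / 0.00063 = 100000 kJ/m²/yr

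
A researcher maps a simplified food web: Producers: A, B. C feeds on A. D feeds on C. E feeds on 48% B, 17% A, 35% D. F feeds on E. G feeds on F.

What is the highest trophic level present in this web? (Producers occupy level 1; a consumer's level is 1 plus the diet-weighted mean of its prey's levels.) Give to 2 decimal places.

4.70

C: 1 + 1 = 2
D: 1 + 2 = 3
E: 1 + (0.48×1 + 0.17×1 + 0.35×3) = 2.7
F: 1 + 2.7 = 3.7
G: 1 + 3.7 = 4.7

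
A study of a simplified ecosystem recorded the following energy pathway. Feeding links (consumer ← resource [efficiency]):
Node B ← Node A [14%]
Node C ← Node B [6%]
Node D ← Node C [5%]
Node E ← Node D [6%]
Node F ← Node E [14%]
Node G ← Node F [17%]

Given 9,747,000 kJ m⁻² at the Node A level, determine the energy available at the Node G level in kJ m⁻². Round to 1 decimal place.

5.8 kJ m⁻²

Node B: 9747000 × 0.14 = 1364580 kJ m⁻²
Node C: 1364580 × 0.06 = 81874.8 kJ m⁻²
Node D: 81874.8 × 0.05 = 4093.74 kJ m⁻²
Node E: 4093.74 × 0.06 = 245.6244 kJ m⁻²
Node F: 245.6244 × 0.14 = 34.387416 kJ m⁻²
Node G: 34.387416 × 0.17 = 5.84586072 kJ m⁻²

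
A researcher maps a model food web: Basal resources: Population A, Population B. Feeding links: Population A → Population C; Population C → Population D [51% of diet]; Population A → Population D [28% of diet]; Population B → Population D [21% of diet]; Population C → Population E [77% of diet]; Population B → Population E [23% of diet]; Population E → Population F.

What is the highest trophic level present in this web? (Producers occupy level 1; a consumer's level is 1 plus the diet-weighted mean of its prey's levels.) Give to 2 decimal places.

Population C: 1 + 1 = 2
Population D: 1 + (0.51×2 + 0.28×1 + 0.21×1) = 2.51
Population E: 1 + (0.77×2 + 0.23×1) = 2.77
Population F: 1 + 2.77 = 3.77

3.77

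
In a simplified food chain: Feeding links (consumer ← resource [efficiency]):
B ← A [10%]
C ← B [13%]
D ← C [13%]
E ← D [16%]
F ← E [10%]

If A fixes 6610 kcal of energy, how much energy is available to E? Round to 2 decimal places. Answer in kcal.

B: 6610 × 0.1 = 661 kcal
C: 661 × 0.13 = 85.93 kcal
D: 85.93 × 0.13 = 11.1709 kcal
E: 11.1709 × 0.16 = 1.787344 kcal

1.79 kcal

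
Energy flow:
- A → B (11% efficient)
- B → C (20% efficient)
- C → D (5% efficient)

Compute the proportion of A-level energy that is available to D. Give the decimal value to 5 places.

0.00110

Product of link efficiencies: 0.11 × 0.2 × 0.05 = 0.0011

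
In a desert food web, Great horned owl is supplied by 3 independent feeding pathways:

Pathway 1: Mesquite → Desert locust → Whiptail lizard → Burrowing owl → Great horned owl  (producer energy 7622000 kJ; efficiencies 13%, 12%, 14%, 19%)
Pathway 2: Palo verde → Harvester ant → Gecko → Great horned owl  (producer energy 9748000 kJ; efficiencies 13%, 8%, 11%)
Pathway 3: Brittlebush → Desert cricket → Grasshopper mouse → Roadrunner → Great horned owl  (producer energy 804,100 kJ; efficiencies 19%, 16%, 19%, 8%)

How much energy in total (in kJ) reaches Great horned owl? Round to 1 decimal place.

Pathway 1: 7622000 × 0.13 × 0.12 × 0.14 × 0.19 = 3162.82512 kJ
Pathway 2: 9748000 × 0.13 × 0.08 × 0.11 = 11151.712 kJ
Pathway 3: 804100 × 0.19 × 0.16 × 0.19 × 0.08 = 371.558528 kJ
Total at Great horned owl: 3162.82512 + 11151.712 + 371.558528 = 14686.095648 kJ

14686.1 kJ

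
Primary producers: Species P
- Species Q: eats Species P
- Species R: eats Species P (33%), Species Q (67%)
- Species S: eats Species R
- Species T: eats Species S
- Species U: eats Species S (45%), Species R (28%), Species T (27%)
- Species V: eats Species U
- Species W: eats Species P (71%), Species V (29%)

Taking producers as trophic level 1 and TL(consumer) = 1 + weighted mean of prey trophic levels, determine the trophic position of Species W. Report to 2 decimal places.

3.35

Species Q: 1 + 1 = 2
Species R: 1 + (0.33×1 + 0.67×2) = 2.67
Species S: 1 + 2.67 = 3.67
Species T: 1 + 3.67 = 4.67
Species U: 1 + (0.45×3.67 + 0.28×2.67 + 0.27×4.67) = 4.66
Species V: 1 + 4.66 = 5.66
Species W: 1 + (0.71×1 + 0.29×5.66) = 3.3514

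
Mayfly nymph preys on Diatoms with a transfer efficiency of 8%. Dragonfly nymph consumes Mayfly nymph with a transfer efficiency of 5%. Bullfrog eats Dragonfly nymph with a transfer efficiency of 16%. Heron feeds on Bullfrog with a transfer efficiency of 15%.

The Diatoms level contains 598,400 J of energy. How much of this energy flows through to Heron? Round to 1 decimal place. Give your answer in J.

Mayfly nymph: 598400 × 0.08 = 47872 J
Dragonfly nymph: 47872 × 0.05 = 2393.6 J
Bullfrog: 2393.6 × 0.16 = 382.976 J
Heron: 382.976 × 0.15 = 57.4464 J

57.4 J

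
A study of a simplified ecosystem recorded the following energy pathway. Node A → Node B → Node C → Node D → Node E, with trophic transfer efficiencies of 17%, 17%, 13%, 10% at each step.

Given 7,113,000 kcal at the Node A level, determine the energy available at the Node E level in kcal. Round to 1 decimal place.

Node B: 7113000 × 0.17 = 1209210 kcal
Node C: 1209210 × 0.17 = 205565.7 kcal
Node D: 205565.7 × 0.13 = 26723.541 kcal
Node E: 26723.541 × 0.1 = 2672.3541 kcal

2672.4 kcal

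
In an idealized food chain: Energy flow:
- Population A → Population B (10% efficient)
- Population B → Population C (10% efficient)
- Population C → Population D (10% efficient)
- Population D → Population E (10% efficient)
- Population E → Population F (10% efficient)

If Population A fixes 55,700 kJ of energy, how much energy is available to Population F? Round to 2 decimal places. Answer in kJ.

0.56 kJ

Population B: 55700 × 0.1 = 5570 kJ
Population C: 5570 × 0.1 = 557 kJ
Population D: 557 × 0.1 = 55.7 kJ
Population E: 55.7 × 0.1 = 5.57 kJ
Population F: 5.57 × 0.1 = 0.557 kJ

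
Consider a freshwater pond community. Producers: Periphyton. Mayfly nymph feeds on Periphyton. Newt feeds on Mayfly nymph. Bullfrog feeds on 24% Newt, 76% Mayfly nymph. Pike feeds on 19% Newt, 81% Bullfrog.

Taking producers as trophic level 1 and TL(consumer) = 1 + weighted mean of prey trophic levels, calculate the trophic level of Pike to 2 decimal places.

Mayfly nymph: 1 + 1 = 2
Newt: 1 + 2 = 3
Bullfrog: 1 + (0.24×3 + 0.76×2) = 3.24
Pike: 1 + (0.19×3 + 0.81×3.24) = 4.1944

4.19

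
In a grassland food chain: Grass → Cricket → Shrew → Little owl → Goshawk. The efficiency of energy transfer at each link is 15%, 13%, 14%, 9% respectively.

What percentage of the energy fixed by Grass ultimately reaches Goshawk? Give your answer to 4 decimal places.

Product of link efficiencies: 0.15 × 0.13 × 0.14 × 0.09 = 0.0002457
As a percentage: 0.0002457 × 100 = 0.0246%

0.0246%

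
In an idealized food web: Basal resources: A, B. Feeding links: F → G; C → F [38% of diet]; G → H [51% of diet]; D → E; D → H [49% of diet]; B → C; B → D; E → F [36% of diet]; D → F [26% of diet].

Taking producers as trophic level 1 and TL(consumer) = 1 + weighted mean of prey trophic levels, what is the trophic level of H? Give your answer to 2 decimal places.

C: 1 + 1 = 2
D: 1 + 1 = 2
E: 1 + 2 = 3
F: 1 + (0.38×2 + 0.26×2 + 0.36×3) = 3.36
G: 1 + 3.36 = 4.36
H: 1 + (0.51×4.36 + 0.49×2) = 4.2036

4.20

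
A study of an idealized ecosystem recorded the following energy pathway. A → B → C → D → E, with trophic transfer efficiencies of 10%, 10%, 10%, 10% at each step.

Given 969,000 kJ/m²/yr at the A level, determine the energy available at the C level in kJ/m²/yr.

9690 kJ/m²/yr

B: 969000 × 0.1 = 96900 kJ/m²/yr
C: 96900 × 0.1 = 9690 kJ/m²/yr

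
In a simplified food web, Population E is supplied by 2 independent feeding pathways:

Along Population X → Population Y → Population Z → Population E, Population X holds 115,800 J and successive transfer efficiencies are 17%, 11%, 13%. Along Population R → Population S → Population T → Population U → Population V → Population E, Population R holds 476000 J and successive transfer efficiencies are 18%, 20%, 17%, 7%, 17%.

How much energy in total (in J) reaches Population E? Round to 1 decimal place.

Via Population X: 115800 × 0.17 × 0.11 × 0.13 = 281.5098 J
Via Population R: 476000 × 0.18 × 0.2 × 0.17 × 0.07 × 0.17 = 34.666128 J
Total at Population E: 281.5098 + 34.666128 = 316.175928 J

316.2 J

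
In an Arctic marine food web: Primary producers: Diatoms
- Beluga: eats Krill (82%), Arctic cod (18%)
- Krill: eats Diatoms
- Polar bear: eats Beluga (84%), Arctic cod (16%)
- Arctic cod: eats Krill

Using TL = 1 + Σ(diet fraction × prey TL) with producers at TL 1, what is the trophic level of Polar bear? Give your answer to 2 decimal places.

4.15

Krill: 1 + 1 = 2
Arctic cod: 1 + 2 = 3
Beluga: 1 + (0.82×2 + 0.18×3) = 3.18
Polar bear: 1 + (0.84×3.18 + 0.16×3) = 4.1512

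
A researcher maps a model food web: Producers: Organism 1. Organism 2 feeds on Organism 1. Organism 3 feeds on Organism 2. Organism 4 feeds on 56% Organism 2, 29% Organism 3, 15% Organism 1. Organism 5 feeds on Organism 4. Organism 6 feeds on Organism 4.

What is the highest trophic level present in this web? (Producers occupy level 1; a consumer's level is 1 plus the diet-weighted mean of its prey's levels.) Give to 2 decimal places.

Organism 2: 1 + 1 = 2
Organism 3: 1 + 2 = 3
Organism 4: 1 + (0.56×2 + 0.29×3 + 0.15×1) = 3.14
Organism 5: 1 + 3.14 = 4.14
Organism 6: 1 + 3.14 = 4.14

4.14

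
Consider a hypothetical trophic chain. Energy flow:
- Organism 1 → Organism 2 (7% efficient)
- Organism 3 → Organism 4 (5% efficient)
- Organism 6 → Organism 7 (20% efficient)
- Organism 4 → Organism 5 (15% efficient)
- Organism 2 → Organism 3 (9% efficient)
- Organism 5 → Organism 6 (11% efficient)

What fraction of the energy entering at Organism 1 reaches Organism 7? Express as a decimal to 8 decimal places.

Product of link efficiencies: 0.07 × 0.09 × 0.05 × 0.15 × 0.11 × 0.2 = 0.0000010395

0.00000104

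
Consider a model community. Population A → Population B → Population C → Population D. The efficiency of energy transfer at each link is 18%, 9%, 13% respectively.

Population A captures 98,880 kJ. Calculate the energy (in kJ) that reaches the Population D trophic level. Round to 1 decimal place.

208.2 kJ

Population B: 98880 × 0.18 = 17798.4 kJ
Population C: 17798.4 × 0.09 = 1601.856 kJ
Population D: 1601.856 × 0.13 = 208.24128 kJ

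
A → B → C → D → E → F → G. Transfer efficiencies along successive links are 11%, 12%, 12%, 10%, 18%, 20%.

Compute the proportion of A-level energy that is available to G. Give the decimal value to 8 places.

Product of link efficiencies: 0.11 × 0.12 × 0.12 × 0.1 × 0.18 × 0.2 = 0.0000057024

0.00000570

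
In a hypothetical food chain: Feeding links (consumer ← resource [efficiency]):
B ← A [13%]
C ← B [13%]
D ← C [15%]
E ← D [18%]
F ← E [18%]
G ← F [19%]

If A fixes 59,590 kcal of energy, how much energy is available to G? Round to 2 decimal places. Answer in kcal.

B: 59590 × 0.13 = 7746.7 kcal
C: 7746.7 × 0.13 = 1007.071 kcal
D: 1007.071 × 0.15 = 151.06065 kcal
E: 151.06065 × 0.18 = 27.190917 kcal
F: 27.190917 × 0.18 = 4.89436506 kcal
G: 4.89436506 × 0.19 = 0.9299293614 kcal

0.93 kcal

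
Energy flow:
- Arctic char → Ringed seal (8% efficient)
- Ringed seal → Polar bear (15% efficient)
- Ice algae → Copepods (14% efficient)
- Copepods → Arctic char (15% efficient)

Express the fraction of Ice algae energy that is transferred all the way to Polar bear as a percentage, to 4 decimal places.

0.0252%

Product of link efficiencies: 0.14 × 0.15 × 0.08 × 0.15 = 0.000252
As a percentage: 0.000252 × 100 = 0.0252%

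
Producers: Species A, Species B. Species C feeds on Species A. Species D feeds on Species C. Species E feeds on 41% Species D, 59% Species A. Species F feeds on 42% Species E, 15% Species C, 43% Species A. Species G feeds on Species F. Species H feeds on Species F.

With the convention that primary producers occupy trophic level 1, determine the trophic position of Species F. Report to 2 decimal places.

2.91

Species C: 1 + 1 = 2
Species D: 1 + 2 = 3
Species E: 1 + (0.41×3 + 0.59×1) = 2.82
Species F: 1 + (0.42×2.82 + 0.15×2 + 0.43×1) = 2.9144
Species G: 1 + 2.9144 = 3.9144
Species H: 1 + 2.9144 = 3.9144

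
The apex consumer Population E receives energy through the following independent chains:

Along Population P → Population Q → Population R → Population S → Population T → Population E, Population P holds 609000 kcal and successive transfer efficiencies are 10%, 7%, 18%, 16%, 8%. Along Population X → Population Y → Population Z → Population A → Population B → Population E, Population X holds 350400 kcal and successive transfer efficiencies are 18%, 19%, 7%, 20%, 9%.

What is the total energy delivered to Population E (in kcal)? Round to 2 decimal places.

24.92 kcal

Via Population P: 609000 × 0.1 × 0.07 × 0.18 × 0.16 × 0.08 = 9.821952 kcal
Via Population X: 350400 × 0.18 × 0.19 × 0.07 × 0.2 × 0.09 = 15.0994368 kcal
Total at Population E: 9.821952 + 15.0994368 = 24.9213888 kcal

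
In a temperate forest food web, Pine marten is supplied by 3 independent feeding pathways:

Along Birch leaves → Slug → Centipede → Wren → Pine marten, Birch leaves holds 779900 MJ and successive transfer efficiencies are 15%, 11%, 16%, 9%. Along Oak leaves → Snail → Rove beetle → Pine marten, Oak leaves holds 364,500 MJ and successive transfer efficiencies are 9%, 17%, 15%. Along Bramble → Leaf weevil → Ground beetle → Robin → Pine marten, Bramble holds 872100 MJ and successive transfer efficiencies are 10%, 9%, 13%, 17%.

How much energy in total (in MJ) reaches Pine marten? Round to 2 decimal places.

Via Birch leaves: 779900 × 0.15 × 0.11 × 0.16 × 0.09 = 185.30424 MJ
Via Oak leaves: 364500 × 0.09 × 0.17 × 0.15 = 836.5275 MJ
Via Bramble: 872100 × 0.1 × 0.09 × 0.13 × 0.17 = 173.46069 MJ
Total at Pine marten: 185.30424 + 836.5275 + 173.46069 = 1195.29243 MJ

1195.29 MJ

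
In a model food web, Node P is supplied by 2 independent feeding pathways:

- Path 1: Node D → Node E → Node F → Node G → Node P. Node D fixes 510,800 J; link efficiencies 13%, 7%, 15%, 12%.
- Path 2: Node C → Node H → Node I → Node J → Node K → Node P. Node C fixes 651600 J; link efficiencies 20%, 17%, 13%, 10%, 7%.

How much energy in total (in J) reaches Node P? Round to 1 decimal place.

Path 1: 510800 × 0.13 × 0.07 × 0.15 × 0.12 = 83.66904 J
Path 2: 651600 × 0.2 × 0.17 × 0.13 × 0.1 × 0.07 = 20.160504 J
Total at Node P: 83.66904 + 20.160504 = 103.829544 J

103.8 J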